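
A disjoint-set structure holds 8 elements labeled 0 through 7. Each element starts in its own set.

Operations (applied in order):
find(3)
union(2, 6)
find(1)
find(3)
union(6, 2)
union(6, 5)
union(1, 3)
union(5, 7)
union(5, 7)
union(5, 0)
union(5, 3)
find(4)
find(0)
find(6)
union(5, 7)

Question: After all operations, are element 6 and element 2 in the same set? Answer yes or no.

Answer: yes

Derivation:
Step 1: find(3) -> no change; set of 3 is {3}
Step 2: union(2, 6) -> merged; set of 2 now {2, 6}
Step 3: find(1) -> no change; set of 1 is {1}
Step 4: find(3) -> no change; set of 3 is {3}
Step 5: union(6, 2) -> already same set; set of 6 now {2, 6}
Step 6: union(6, 5) -> merged; set of 6 now {2, 5, 6}
Step 7: union(1, 3) -> merged; set of 1 now {1, 3}
Step 8: union(5, 7) -> merged; set of 5 now {2, 5, 6, 7}
Step 9: union(5, 7) -> already same set; set of 5 now {2, 5, 6, 7}
Step 10: union(5, 0) -> merged; set of 5 now {0, 2, 5, 6, 7}
Step 11: union(5, 3) -> merged; set of 5 now {0, 1, 2, 3, 5, 6, 7}
Step 12: find(4) -> no change; set of 4 is {4}
Step 13: find(0) -> no change; set of 0 is {0, 1, 2, 3, 5, 6, 7}
Step 14: find(6) -> no change; set of 6 is {0, 1, 2, 3, 5, 6, 7}
Step 15: union(5, 7) -> already same set; set of 5 now {0, 1, 2, 3, 5, 6, 7}
Set of 6: {0, 1, 2, 3, 5, 6, 7}; 2 is a member.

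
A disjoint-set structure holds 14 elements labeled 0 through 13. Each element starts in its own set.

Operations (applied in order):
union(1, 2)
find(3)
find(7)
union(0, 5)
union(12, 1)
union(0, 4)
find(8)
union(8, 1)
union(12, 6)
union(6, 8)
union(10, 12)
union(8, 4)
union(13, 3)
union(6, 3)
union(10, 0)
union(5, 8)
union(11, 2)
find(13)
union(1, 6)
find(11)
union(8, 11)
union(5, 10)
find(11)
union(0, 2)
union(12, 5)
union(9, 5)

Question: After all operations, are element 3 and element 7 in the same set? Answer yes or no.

Answer: no

Derivation:
Step 1: union(1, 2) -> merged; set of 1 now {1, 2}
Step 2: find(3) -> no change; set of 3 is {3}
Step 3: find(7) -> no change; set of 7 is {7}
Step 4: union(0, 5) -> merged; set of 0 now {0, 5}
Step 5: union(12, 1) -> merged; set of 12 now {1, 2, 12}
Step 6: union(0, 4) -> merged; set of 0 now {0, 4, 5}
Step 7: find(8) -> no change; set of 8 is {8}
Step 8: union(8, 1) -> merged; set of 8 now {1, 2, 8, 12}
Step 9: union(12, 6) -> merged; set of 12 now {1, 2, 6, 8, 12}
Step 10: union(6, 8) -> already same set; set of 6 now {1, 2, 6, 8, 12}
Step 11: union(10, 12) -> merged; set of 10 now {1, 2, 6, 8, 10, 12}
Step 12: union(8, 4) -> merged; set of 8 now {0, 1, 2, 4, 5, 6, 8, 10, 12}
Step 13: union(13, 3) -> merged; set of 13 now {3, 13}
Step 14: union(6, 3) -> merged; set of 6 now {0, 1, 2, 3, 4, 5, 6, 8, 10, 12, 13}
Step 15: union(10, 0) -> already same set; set of 10 now {0, 1, 2, 3, 4, 5, 6, 8, 10, 12, 13}
Step 16: union(5, 8) -> already same set; set of 5 now {0, 1, 2, 3, 4, 5, 6, 8, 10, 12, 13}
Step 17: union(11, 2) -> merged; set of 11 now {0, 1, 2, 3, 4, 5, 6, 8, 10, 11, 12, 13}
Step 18: find(13) -> no change; set of 13 is {0, 1, 2, 3, 4, 5, 6, 8, 10, 11, 12, 13}
Step 19: union(1, 6) -> already same set; set of 1 now {0, 1, 2, 3, 4, 5, 6, 8, 10, 11, 12, 13}
Step 20: find(11) -> no change; set of 11 is {0, 1, 2, 3, 4, 5, 6, 8, 10, 11, 12, 13}
Step 21: union(8, 11) -> already same set; set of 8 now {0, 1, 2, 3, 4, 5, 6, 8, 10, 11, 12, 13}
Step 22: union(5, 10) -> already same set; set of 5 now {0, 1, 2, 3, 4, 5, 6, 8, 10, 11, 12, 13}
Step 23: find(11) -> no change; set of 11 is {0, 1, 2, 3, 4, 5, 6, 8, 10, 11, 12, 13}
Step 24: union(0, 2) -> already same set; set of 0 now {0, 1, 2, 3, 4, 5, 6, 8, 10, 11, 12, 13}
Step 25: union(12, 5) -> already same set; set of 12 now {0, 1, 2, 3, 4, 5, 6, 8, 10, 11, 12, 13}
Step 26: union(9, 5) -> merged; set of 9 now {0, 1, 2, 3, 4, 5, 6, 8, 9, 10, 11, 12, 13}
Set of 3: {0, 1, 2, 3, 4, 5, 6, 8, 9, 10, 11, 12, 13}; 7 is not a member.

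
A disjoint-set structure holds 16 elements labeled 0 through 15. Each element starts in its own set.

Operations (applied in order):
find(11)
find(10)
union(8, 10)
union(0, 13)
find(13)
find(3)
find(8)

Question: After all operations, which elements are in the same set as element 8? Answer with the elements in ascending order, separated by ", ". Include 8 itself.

Step 1: find(11) -> no change; set of 11 is {11}
Step 2: find(10) -> no change; set of 10 is {10}
Step 3: union(8, 10) -> merged; set of 8 now {8, 10}
Step 4: union(0, 13) -> merged; set of 0 now {0, 13}
Step 5: find(13) -> no change; set of 13 is {0, 13}
Step 6: find(3) -> no change; set of 3 is {3}
Step 7: find(8) -> no change; set of 8 is {8, 10}
Component of 8: {8, 10}

Answer: 8, 10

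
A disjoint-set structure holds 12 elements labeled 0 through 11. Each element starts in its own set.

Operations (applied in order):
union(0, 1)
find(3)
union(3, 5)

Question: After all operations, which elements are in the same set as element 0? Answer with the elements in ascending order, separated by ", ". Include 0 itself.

Step 1: union(0, 1) -> merged; set of 0 now {0, 1}
Step 2: find(3) -> no change; set of 3 is {3}
Step 3: union(3, 5) -> merged; set of 3 now {3, 5}
Component of 0: {0, 1}

Answer: 0, 1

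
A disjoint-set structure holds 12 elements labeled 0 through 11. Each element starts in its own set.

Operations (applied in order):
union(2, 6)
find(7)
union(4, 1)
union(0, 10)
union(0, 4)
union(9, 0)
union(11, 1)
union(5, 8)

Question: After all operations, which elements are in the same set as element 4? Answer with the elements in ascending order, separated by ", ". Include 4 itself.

Answer: 0, 1, 4, 9, 10, 11

Derivation:
Step 1: union(2, 6) -> merged; set of 2 now {2, 6}
Step 2: find(7) -> no change; set of 7 is {7}
Step 3: union(4, 1) -> merged; set of 4 now {1, 4}
Step 4: union(0, 10) -> merged; set of 0 now {0, 10}
Step 5: union(0, 4) -> merged; set of 0 now {0, 1, 4, 10}
Step 6: union(9, 0) -> merged; set of 9 now {0, 1, 4, 9, 10}
Step 7: union(11, 1) -> merged; set of 11 now {0, 1, 4, 9, 10, 11}
Step 8: union(5, 8) -> merged; set of 5 now {5, 8}
Component of 4: {0, 1, 4, 9, 10, 11}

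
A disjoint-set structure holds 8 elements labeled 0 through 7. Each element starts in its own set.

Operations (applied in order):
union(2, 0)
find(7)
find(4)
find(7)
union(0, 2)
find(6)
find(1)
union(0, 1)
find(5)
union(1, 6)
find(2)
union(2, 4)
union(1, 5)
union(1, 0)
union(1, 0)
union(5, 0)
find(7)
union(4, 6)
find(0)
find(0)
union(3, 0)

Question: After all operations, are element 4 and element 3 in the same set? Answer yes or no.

Answer: yes

Derivation:
Step 1: union(2, 0) -> merged; set of 2 now {0, 2}
Step 2: find(7) -> no change; set of 7 is {7}
Step 3: find(4) -> no change; set of 4 is {4}
Step 4: find(7) -> no change; set of 7 is {7}
Step 5: union(0, 2) -> already same set; set of 0 now {0, 2}
Step 6: find(6) -> no change; set of 6 is {6}
Step 7: find(1) -> no change; set of 1 is {1}
Step 8: union(0, 1) -> merged; set of 0 now {0, 1, 2}
Step 9: find(5) -> no change; set of 5 is {5}
Step 10: union(1, 6) -> merged; set of 1 now {0, 1, 2, 6}
Step 11: find(2) -> no change; set of 2 is {0, 1, 2, 6}
Step 12: union(2, 4) -> merged; set of 2 now {0, 1, 2, 4, 6}
Step 13: union(1, 5) -> merged; set of 1 now {0, 1, 2, 4, 5, 6}
Step 14: union(1, 0) -> already same set; set of 1 now {0, 1, 2, 4, 5, 6}
Step 15: union(1, 0) -> already same set; set of 1 now {0, 1, 2, 4, 5, 6}
Step 16: union(5, 0) -> already same set; set of 5 now {0, 1, 2, 4, 5, 6}
Step 17: find(7) -> no change; set of 7 is {7}
Step 18: union(4, 6) -> already same set; set of 4 now {0, 1, 2, 4, 5, 6}
Step 19: find(0) -> no change; set of 0 is {0, 1, 2, 4, 5, 6}
Step 20: find(0) -> no change; set of 0 is {0, 1, 2, 4, 5, 6}
Step 21: union(3, 0) -> merged; set of 3 now {0, 1, 2, 3, 4, 5, 6}
Set of 4: {0, 1, 2, 3, 4, 5, 6}; 3 is a member.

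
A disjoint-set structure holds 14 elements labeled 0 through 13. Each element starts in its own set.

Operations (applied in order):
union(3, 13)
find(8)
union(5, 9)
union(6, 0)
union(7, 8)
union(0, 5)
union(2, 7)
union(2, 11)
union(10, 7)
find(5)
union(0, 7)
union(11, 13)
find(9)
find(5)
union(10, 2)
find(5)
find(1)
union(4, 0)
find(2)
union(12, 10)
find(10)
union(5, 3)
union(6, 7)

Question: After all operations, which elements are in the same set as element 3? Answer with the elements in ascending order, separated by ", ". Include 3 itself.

Answer: 0, 2, 3, 4, 5, 6, 7, 8, 9, 10, 11, 12, 13

Derivation:
Step 1: union(3, 13) -> merged; set of 3 now {3, 13}
Step 2: find(8) -> no change; set of 8 is {8}
Step 3: union(5, 9) -> merged; set of 5 now {5, 9}
Step 4: union(6, 0) -> merged; set of 6 now {0, 6}
Step 5: union(7, 8) -> merged; set of 7 now {7, 8}
Step 6: union(0, 5) -> merged; set of 0 now {0, 5, 6, 9}
Step 7: union(2, 7) -> merged; set of 2 now {2, 7, 8}
Step 8: union(2, 11) -> merged; set of 2 now {2, 7, 8, 11}
Step 9: union(10, 7) -> merged; set of 10 now {2, 7, 8, 10, 11}
Step 10: find(5) -> no change; set of 5 is {0, 5, 6, 9}
Step 11: union(0, 7) -> merged; set of 0 now {0, 2, 5, 6, 7, 8, 9, 10, 11}
Step 12: union(11, 13) -> merged; set of 11 now {0, 2, 3, 5, 6, 7, 8, 9, 10, 11, 13}
Step 13: find(9) -> no change; set of 9 is {0, 2, 3, 5, 6, 7, 8, 9, 10, 11, 13}
Step 14: find(5) -> no change; set of 5 is {0, 2, 3, 5, 6, 7, 8, 9, 10, 11, 13}
Step 15: union(10, 2) -> already same set; set of 10 now {0, 2, 3, 5, 6, 7, 8, 9, 10, 11, 13}
Step 16: find(5) -> no change; set of 5 is {0, 2, 3, 5, 6, 7, 8, 9, 10, 11, 13}
Step 17: find(1) -> no change; set of 1 is {1}
Step 18: union(4, 0) -> merged; set of 4 now {0, 2, 3, 4, 5, 6, 7, 8, 9, 10, 11, 13}
Step 19: find(2) -> no change; set of 2 is {0, 2, 3, 4, 5, 6, 7, 8, 9, 10, 11, 13}
Step 20: union(12, 10) -> merged; set of 12 now {0, 2, 3, 4, 5, 6, 7, 8, 9, 10, 11, 12, 13}
Step 21: find(10) -> no change; set of 10 is {0, 2, 3, 4, 5, 6, 7, 8, 9, 10, 11, 12, 13}
Step 22: union(5, 3) -> already same set; set of 5 now {0, 2, 3, 4, 5, 6, 7, 8, 9, 10, 11, 12, 13}
Step 23: union(6, 7) -> already same set; set of 6 now {0, 2, 3, 4, 5, 6, 7, 8, 9, 10, 11, 12, 13}
Component of 3: {0, 2, 3, 4, 5, 6, 7, 8, 9, 10, 11, 12, 13}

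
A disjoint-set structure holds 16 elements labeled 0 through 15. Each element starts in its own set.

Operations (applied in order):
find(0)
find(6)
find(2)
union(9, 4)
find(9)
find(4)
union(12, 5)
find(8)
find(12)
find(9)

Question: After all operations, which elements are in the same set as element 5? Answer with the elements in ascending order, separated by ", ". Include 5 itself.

Step 1: find(0) -> no change; set of 0 is {0}
Step 2: find(6) -> no change; set of 6 is {6}
Step 3: find(2) -> no change; set of 2 is {2}
Step 4: union(9, 4) -> merged; set of 9 now {4, 9}
Step 5: find(9) -> no change; set of 9 is {4, 9}
Step 6: find(4) -> no change; set of 4 is {4, 9}
Step 7: union(12, 5) -> merged; set of 12 now {5, 12}
Step 8: find(8) -> no change; set of 8 is {8}
Step 9: find(12) -> no change; set of 12 is {5, 12}
Step 10: find(9) -> no change; set of 9 is {4, 9}
Component of 5: {5, 12}

Answer: 5, 12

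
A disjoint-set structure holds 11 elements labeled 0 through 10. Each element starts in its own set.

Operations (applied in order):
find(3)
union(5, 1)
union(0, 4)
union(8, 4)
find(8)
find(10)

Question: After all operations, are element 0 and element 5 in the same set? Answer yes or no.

Step 1: find(3) -> no change; set of 3 is {3}
Step 2: union(5, 1) -> merged; set of 5 now {1, 5}
Step 3: union(0, 4) -> merged; set of 0 now {0, 4}
Step 4: union(8, 4) -> merged; set of 8 now {0, 4, 8}
Step 5: find(8) -> no change; set of 8 is {0, 4, 8}
Step 6: find(10) -> no change; set of 10 is {10}
Set of 0: {0, 4, 8}; 5 is not a member.

Answer: no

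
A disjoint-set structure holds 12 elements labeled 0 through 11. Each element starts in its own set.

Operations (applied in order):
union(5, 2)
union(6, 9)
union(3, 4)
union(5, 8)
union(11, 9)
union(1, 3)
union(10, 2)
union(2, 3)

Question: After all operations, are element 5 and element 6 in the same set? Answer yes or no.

Step 1: union(5, 2) -> merged; set of 5 now {2, 5}
Step 2: union(6, 9) -> merged; set of 6 now {6, 9}
Step 3: union(3, 4) -> merged; set of 3 now {3, 4}
Step 4: union(5, 8) -> merged; set of 5 now {2, 5, 8}
Step 5: union(11, 9) -> merged; set of 11 now {6, 9, 11}
Step 6: union(1, 3) -> merged; set of 1 now {1, 3, 4}
Step 7: union(10, 2) -> merged; set of 10 now {2, 5, 8, 10}
Step 8: union(2, 3) -> merged; set of 2 now {1, 2, 3, 4, 5, 8, 10}
Set of 5: {1, 2, 3, 4, 5, 8, 10}; 6 is not a member.

Answer: no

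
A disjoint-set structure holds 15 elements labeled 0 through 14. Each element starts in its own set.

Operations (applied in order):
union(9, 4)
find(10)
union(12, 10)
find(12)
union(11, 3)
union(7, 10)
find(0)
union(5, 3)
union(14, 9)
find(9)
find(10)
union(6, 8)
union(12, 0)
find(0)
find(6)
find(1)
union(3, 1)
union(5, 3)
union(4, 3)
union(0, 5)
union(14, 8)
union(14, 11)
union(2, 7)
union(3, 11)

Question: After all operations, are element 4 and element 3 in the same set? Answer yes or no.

Step 1: union(9, 4) -> merged; set of 9 now {4, 9}
Step 2: find(10) -> no change; set of 10 is {10}
Step 3: union(12, 10) -> merged; set of 12 now {10, 12}
Step 4: find(12) -> no change; set of 12 is {10, 12}
Step 5: union(11, 3) -> merged; set of 11 now {3, 11}
Step 6: union(7, 10) -> merged; set of 7 now {7, 10, 12}
Step 7: find(0) -> no change; set of 0 is {0}
Step 8: union(5, 3) -> merged; set of 5 now {3, 5, 11}
Step 9: union(14, 9) -> merged; set of 14 now {4, 9, 14}
Step 10: find(9) -> no change; set of 9 is {4, 9, 14}
Step 11: find(10) -> no change; set of 10 is {7, 10, 12}
Step 12: union(6, 8) -> merged; set of 6 now {6, 8}
Step 13: union(12, 0) -> merged; set of 12 now {0, 7, 10, 12}
Step 14: find(0) -> no change; set of 0 is {0, 7, 10, 12}
Step 15: find(6) -> no change; set of 6 is {6, 8}
Step 16: find(1) -> no change; set of 1 is {1}
Step 17: union(3, 1) -> merged; set of 3 now {1, 3, 5, 11}
Step 18: union(5, 3) -> already same set; set of 5 now {1, 3, 5, 11}
Step 19: union(4, 3) -> merged; set of 4 now {1, 3, 4, 5, 9, 11, 14}
Step 20: union(0, 5) -> merged; set of 0 now {0, 1, 3, 4, 5, 7, 9, 10, 11, 12, 14}
Step 21: union(14, 8) -> merged; set of 14 now {0, 1, 3, 4, 5, 6, 7, 8, 9, 10, 11, 12, 14}
Step 22: union(14, 11) -> already same set; set of 14 now {0, 1, 3, 4, 5, 6, 7, 8, 9, 10, 11, 12, 14}
Step 23: union(2, 7) -> merged; set of 2 now {0, 1, 2, 3, 4, 5, 6, 7, 8, 9, 10, 11, 12, 14}
Step 24: union(3, 11) -> already same set; set of 3 now {0, 1, 2, 3, 4, 5, 6, 7, 8, 9, 10, 11, 12, 14}
Set of 4: {0, 1, 2, 3, 4, 5, 6, 7, 8, 9, 10, 11, 12, 14}; 3 is a member.

Answer: yes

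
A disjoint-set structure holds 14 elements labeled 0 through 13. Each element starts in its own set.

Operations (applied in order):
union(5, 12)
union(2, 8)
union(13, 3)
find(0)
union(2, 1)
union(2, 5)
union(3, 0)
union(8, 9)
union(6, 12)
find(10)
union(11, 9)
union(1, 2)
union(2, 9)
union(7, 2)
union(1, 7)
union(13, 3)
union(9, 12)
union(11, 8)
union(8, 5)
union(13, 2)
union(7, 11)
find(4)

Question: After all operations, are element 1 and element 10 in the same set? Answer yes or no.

Step 1: union(5, 12) -> merged; set of 5 now {5, 12}
Step 2: union(2, 8) -> merged; set of 2 now {2, 8}
Step 3: union(13, 3) -> merged; set of 13 now {3, 13}
Step 4: find(0) -> no change; set of 0 is {0}
Step 5: union(2, 1) -> merged; set of 2 now {1, 2, 8}
Step 6: union(2, 5) -> merged; set of 2 now {1, 2, 5, 8, 12}
Step 7: union(3, 0) -> merged; set of 3 now {0, 3, 13}
Step 8: union(8, 9) -> merged; set of 8 now {1, 2, 5, 8, 9, 12}
Step 9: union(6, 12) -> merged; set of 6 now {1, 2, 5, 6, 8, 9, 12}
Step 10: find(10) -> no change; set of 10 is {10}
Step 11: union(11, 9) -> merged; set of 11 now {1, 2, 5, 6, 8, 9, 11, 12}
Step 12: union(1, 2) -> already same set; set of 1 now {1, 2, 5, 6, 8, 9, 11, 12}
Step 13: union(2, 9) -> already same set; set of 2 now {1, 2, 5, 6, 8, 9, 11, 12}
Step 14: union(7, 2) -> merged; set of 7 now {1, 2, 5, 6, 7, 8, 9, 11, 12}
Step 15: union(1, 7) -> already same set; set of 1 now {1, 2, 5, 6, 7, 8, 9, 11, 12}
Step 16: union(13, 3) -> already same set; set of 13 now {0, 3, 13}
Step 17: union(9, 12) -> already same set; set of 9 now {1, 2, 5, 6, 7, 8, 9, 11, 12}
Step 18: union(11, 8) -> already same set; set of 11 now {1, 2, 5, 6, 7, 8, 9, 11, 12}
Step 19: union(8, 5) -> already same set; set of 8 now {1, 2, 5, 6, 7, 8, 9, 11, 12}
Step 20: union(13, 2) -> merged; set of 13 now {0, 1, 2, 3, 5, 6, 7, 8, 9, 11, 12, 13}
Step 21: union(7, 11) -> already same set; set of 7 now {0, 1, 2, 3, 5, 6, 7, 8, 9, 11, 12, 13}
Step 22: find(4) -> no change; set of 4 is {4}
Set of 1: {0, 1, 2, 3, 5, 6, 7, 8, 9, 11, 12, 13}; 10 is not a member.

Answer: no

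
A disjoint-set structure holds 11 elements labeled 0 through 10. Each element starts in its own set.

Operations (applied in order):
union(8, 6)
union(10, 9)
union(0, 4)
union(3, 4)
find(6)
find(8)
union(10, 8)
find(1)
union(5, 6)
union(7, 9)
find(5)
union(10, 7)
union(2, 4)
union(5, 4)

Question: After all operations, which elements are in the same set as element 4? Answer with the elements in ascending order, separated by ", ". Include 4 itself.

Answer: 0, 2, 3, 4, 5, 6, 7, 8, 9, 10

Derivation:
Step 1: union(8, 6) -> merged; set of 8 now {6, 8}
Step 2: union(10, 9) -> merged; set of 10 now {9, 10}
Step 3: union(0, 4) -> merged; set of 0 now {0, 4}
Step 4: union(3, 4) -> merged; set of 3 now {0, 3, 4}
Step 5: find(6) -> no change; set of 6 is {6, 8}
Step 6: find(8) -> no change; set of 8 is {6, 8}
Step 7: union(10, 8) -> merged; set of 10 now {6, 8, 9, 10}
Step 8: find(1) -> no change; set of 1 is {1}
Step 9: union(5, 6) -> merged; set of 5 now {5, 6, 8, 9, 10}
Step 10: union(7, 9) -> merged; set of 7 now {5, 6, 7, 8, 9, 10}
Step 11: find(5) -> no change; set of 5 is {5, 6, 7, 8, 9, 10}
Step 12: union(10, 7) -> already same set; set of 10 now {5, 6, 7, 8, 9, 10}
Step 13: union(2, 4) -> merged; set of 2 now {0, 2, 3, 4}
Step 14: union(5, 4) -> merged; set of 5 now {0, 2, 3, 4, 5, 6, 7, 8, 9, 10}
Component of 4: {0, 2, 3, 4, 5, 6, 7, 8, 9, 10}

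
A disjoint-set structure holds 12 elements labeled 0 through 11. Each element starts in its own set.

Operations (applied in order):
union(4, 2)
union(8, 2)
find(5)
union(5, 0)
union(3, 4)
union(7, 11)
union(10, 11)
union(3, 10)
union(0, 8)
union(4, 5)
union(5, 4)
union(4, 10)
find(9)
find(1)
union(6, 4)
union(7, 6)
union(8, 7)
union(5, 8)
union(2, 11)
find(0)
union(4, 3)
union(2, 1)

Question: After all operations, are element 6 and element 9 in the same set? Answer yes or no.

Answer: no

Derivation:
Step 1: union(4, 2) -> merged; set of 4 now {2, 4}
Step 2: union(8, 2) -> merged; set of 8 now {2, 4, 8}
Step 3: find(5) -> no change; set of 5 is {5}
Step 4: union(5, 0) -> merged; set of 5 now {0, 5}
Step 5: union(3, 4) -> merged; set of 3 now {2, 3, 4, 8}
Step 6: union(7, 11) -> merged; set of 7 now {7, 11}
Step 7: union(10, 11) -> merged; set of 10 now {7, 10, 11}
Step 8: union(3, 10) -> merged; set of 3 now {2, 3, 4, 7, 8, 10, 11}
Step 9: union(0, 8) -> merged; set of 0 now {0, 2, 3, 4, 5, 7, 8, 10, 11}
Step 10: union(4, 5) -> already same set; set of 4 now {0, 2, 3, 4, 5, 7, 8, 10, 11}
Step 11: union(5, 4) -> already same set; set of 5 now {0, 2, 3, 4, 5, 7, 8, 10, 11}
Step 12: union(4, 10) -> already same set; set of 4 now {0, 2, 3, 4, 5, 7, 8, 10, 11}
Step 13: find(9) -> no change; set of 9 is {9}
Step 14: find(1) -> no change; set of 1 is {1}
Step 15: union(6, 4) -> merged; set of 6 now {0, 2, 3, 4, 5, 6, 7, 8, 10, 11}
Step 16: union(7, 6) -> already same set; set of 7 now {0, 2, 3, 4, 5, 6, 7, 8, 10, 11}
Step 17: union(8, 7) -> already same set; set of 8 now {0, 2, 3, 4, 5, 6, 7, 8, 10, 11}
Step 18: union(5, 8) -> already same set; set of 5 now {0, 2, 3, 4, 5, 6, 7, 8, 10, 11}
Step 19: union(2, 11) -> already same set; set of 2 now {0, 2, 3, 4, 5, 6, 7, 8, 10, 11}
Step 20: find(0) -> no change; set of 0 is {0, 2, 3, 4, 5, 6, 7, 8, 10, 11}
Step 21: union(4, 3) -> already same set; set of 4 now {0, 2, 3, 4, 5, 6, 7, 8, 10, 11}
Step 22: union(2, 1) -> merged; set of 2 now {0, 1, 2, 3, 4, 5, 6, 7, 8, 10, 11}
Set of 6: {0, 1, 2, 3, 4, 5, 6, 7, 8, 10, 11}; 9 is not a member.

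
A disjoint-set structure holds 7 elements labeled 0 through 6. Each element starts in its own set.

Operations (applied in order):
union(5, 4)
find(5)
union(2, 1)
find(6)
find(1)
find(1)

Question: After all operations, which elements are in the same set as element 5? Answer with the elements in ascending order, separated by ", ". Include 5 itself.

Answer: 4, 5

Derivation:
Step 1: union(5, 4) -> merged; set of 5 now {4, 5}
Step 2: find(5) -> no change; set of 5 is {4, 5}
Step 3: union(2, 1) -> merged; set of 2 now {1, 2}
Step 4: find(6) -> no change; set of 6 is {6}
Step 5: find(1) -> no change; set of 1 is {1, 2}
Step 6: find(1) -> no change; set of 1 is {1, 2}
Component of 5: {4, 5}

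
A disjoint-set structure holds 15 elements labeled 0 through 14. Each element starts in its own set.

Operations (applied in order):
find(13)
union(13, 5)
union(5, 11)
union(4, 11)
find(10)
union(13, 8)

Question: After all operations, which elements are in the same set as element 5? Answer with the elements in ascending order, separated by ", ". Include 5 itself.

Step 1: find(13) -> no change; set of 13 is {13}
Step 2: union(13, 5) -> merged; set of 13 now {5, 13}
Step 3: union(5, 11) -> merged; set of 5 now {5, 11, 13}
Step 4: union(4, 11) -> merged; set of 4 now {4, 5, 11, 13}
Step 5: find(10) -> no change; set of 10 is {10}
Step 6: union(13, 8) -> merged; set of 13 now {4, 5, 8, 11, 13}
Component of 5: {4, 5, 8, 11, 13}

Answer: 4, 5, 8, 11, 13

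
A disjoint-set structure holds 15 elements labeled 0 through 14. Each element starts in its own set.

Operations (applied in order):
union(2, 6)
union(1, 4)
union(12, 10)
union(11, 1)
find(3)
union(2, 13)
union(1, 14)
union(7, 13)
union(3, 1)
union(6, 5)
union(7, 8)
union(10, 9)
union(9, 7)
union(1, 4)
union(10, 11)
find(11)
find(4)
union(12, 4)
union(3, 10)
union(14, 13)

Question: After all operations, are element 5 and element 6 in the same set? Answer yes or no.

Step 1: union(2, 6) -> merged; set of 2 now {2, 6}
Step 2: union(1, 4) -> merged; set of 1 now {1, 4}
Step 3: union(12, 10) -> merged; set of 12 now {10, 12}
Step 4: union(11, 1) -> merged; set of 11 now {1, 4, 11}
Step 5: find(3) -> no change; set of 3 is {3}
Step 6: union(2, 13) -> merged; set of 2 now {2, 6, 13}
Step 7: union(1, 14) -> merged; set of 1 now {1, 4, 11, 14}
Step 8: union(7, 13) -> merged; set of 7 now {2, 6, 7, 13}
Step 9: union(3, 1) -> merged; set of 3 now {1, 3, 4, 11, 14}
Step 10: union(6, 5) -> merged; set of 6 now {2, 5, 6, 7, 13}
Step 11: union(7, 8) -> merged; set of 7 now {2, 5, 6, 7, 8, 13}
Step 12: union(10, 9) -> merged; set of 10 now {9, 10, 12}
Step 13: union(9, 7) -> merged; set of 9 now {2, 5, 6, 7, 8, 9, 10, 12, 13}
Step 14: union(1, 4) -> already same set; set of 1 now {1, 3, 4, 11, 14}
Step 15: union(10, 11) -> merged; set of 10 now {1, 2, 3, 4, 5, 6, 7, 8, 9, 10, 11, 12, 13, 14}
Step 16: find(11) -> no change; set of 11 is {1, 2, 3, 4, 5, 6, 7, 8, 9, 10, 11, 12, 13, 14}
Step 17: find(4) -> no change; set of 4 is {1, 2, 3, 4, 5, 6, 7, 8, 9, 10, 11, 12, 13, 14}
Step 18: union(12, 4) -> already same set; set of 12 now {1, 2, 3, 4, 5, 6, 7, 8, 9, 10, 11, 12, 13, 14}
Step 19: union(3, 10) -> already same set; set of 3 now {1, 2, 3, 4, 5, 6, 7, 8, 9, 10, 11, 12, 13, 14}
Step 20: union(14, 13) -> already same set; set of 14 now {1, 2, 3, 4, 5, 6, 7, 8, 9, 10, 11, 12, 13, 14}
Set of 5: {1, 2, 3, 4, 5, 6, 7, 8, 9, 10, 11, 12, 13, 14}; 6 is a member.

Answer: yes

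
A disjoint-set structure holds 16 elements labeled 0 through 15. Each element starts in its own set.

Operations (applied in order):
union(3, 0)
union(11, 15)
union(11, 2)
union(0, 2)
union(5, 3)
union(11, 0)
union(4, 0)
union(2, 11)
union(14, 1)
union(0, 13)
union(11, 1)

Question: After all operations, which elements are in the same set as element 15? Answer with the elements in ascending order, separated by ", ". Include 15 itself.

Answer: 0, 1, 2, 3, 4, 5, 11, 13, 14, 15

Derivation:
Step 1: union(3, 0) -> merged; set of 3 now {0, 3}
Step 2: union(11, 15) -> merged; set of 11 now {11, 15}
Step 3: union(11, 2) -> merged; set of 11 now {2, 11, 15}
Step 4: union(0, 2) -> merged; set of 0 now {0, 2, 3, 11, 15}
Step 5: union(5, 3) -> merged; set of 5 now {0, 2, 3, 5, 11, 15}
Step 6: union(11, 0) -> already same set; set of 11 now {0, 2, 3, 5, 11, 15}
Step 7: union(4, 0) -> merged; set of 4 now {0, 2, 3, 4, 5, 11, 15}
Step 8: union(2, 11) -> already same set; set of 2 now {0, 2, 3, 4, 5, 11, 15}
Step 9: union(14, 1) -> merged; set of 14 now {1, 14}
Step 10: union(0, 13) -> merged; set of 0 now {0, 2, 3, 4, 5, 11, 13, 15}
Step 11: union(11, 1) -> merged; set of 11 now {0, 1, 2, 3, 4, 5, 11, 13, 14, 15}
Component of 15: {0, 1, 2, 3, 4, 5, 11, 13, 14, 15}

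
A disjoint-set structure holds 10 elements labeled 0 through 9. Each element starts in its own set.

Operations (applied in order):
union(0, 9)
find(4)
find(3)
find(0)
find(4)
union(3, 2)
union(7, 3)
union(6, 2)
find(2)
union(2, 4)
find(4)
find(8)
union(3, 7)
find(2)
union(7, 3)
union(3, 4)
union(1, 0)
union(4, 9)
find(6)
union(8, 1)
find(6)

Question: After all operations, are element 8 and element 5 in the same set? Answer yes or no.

Answer: no

Derivation:
Step 1: union(0, 9) -> merged; set of 0 now {0, 9}
Step 2: find(4) -> no change; set of 4 is {4}
Step 3: find(3) -> no change; set of 3 is {3}
Step 4: find(0) -> no change; set of 0 is {0, 9}
Step 5: find(4) -> no change; set of 4 is {4}
Step 6: union(3, 2) -> merged; set of 3 now {2, 3}
Step 7: union(7, 3) -> merged; set of 7 now {2, 3, 7}
Step 8: union(6, 2) -> merged; set of 6 now {2, 3, 6, 7}
Step 9: find(2) -> no change; set of 2 is {2, 3, 6, 7}
Step 10: union(2, 4) -> merged; set of 2 now {2, 3, 4, 6, 7}
Step 11: find(4) -> no change; set of 4 is {2, 3, 4, 6, 7}
Step 12: find(8) -> no change; set of 8 is {8}
Step 13: union(3, 7) -> already same set; set of 3 now {2, 3, 4, 6, 7}
Step 14: find(2) -> no change; set of 2 is {2, 3, 4, 6, 7}
Step 15: union(7, 3) -> already same set; set of 7 now {2, 3, 4, 6, 7}
Step 16: union(3, 4) -> already same set; set of 3 now {2, 3, 4, 6, 7}
Step 17: union(1, 0) -> merged; set of 1 now {0, 1, 9}
Step 18: union(4, 9) -> merged; set of 4 now {0, 1, 2, 3, 4, 6, 7, 9}
Step 19: find(6) -> no change; set of 6 is {0, 1, 2, 3, 4, 6, 7, 9}
Step 20: union(8, 1) -> merged; set of 8 now {0, 1, 2, 3, 4, 6, 7, 8, 9}
Step 21: find(6) -> no change; set of 6 is {0, 1, 2, 3, 4, 6, 7, 8, 9}
Set of 8: {0, 1, 2, 3, 4, 6, 7, 8, 9}; 5 is not a member.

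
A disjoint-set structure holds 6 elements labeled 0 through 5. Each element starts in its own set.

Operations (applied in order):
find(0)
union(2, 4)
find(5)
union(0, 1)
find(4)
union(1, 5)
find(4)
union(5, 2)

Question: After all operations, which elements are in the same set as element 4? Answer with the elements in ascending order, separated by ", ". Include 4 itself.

Answer: 0, 1, 2, 4, 5

Derivation:
Step 1: find(0) -> no change; set of 0 is {0}
Step 2: union(2, 4) -> merged; set of 2 now {2, 4}
Step 3: find(5) -> no change; set of 5 is {5}
Step 4: union(0, 1) -> merged; set of 0 now {0, 1}
Step 5: find(4) -> no change; set of 4 is {2, 4}
Step 6: union(1, 5) -> merged; set of 1 now {0, 1, 5}
Step 7: find(4) -> no change; set of 4 is {2, 4}
Step 8: union(5, 2) -> merged; set of 5 now {0, 1, 2, 4, 5}
Component of 4: {0, 1, 2, 4, 5}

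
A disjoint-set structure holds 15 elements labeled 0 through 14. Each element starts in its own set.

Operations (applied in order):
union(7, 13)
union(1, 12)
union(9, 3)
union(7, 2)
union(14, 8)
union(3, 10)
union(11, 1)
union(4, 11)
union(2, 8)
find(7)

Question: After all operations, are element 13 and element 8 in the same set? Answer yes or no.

Step 1: union(7, 13) -> merged; set of 7 now {7, 13}
Step 2: union(1, 12) -> merged; set of 1 now {1, 12}
Step 3: union(9, 3) -> merged; set of 9 now {3, 9}
Step 4: union(7, 2) -> merged; set of 7 now {2, 7, 13}
Step 5: union(14, 8) -> merged; set of 14 now {8, 14}
Step 6: union(3, 10) -> merged; set of 3 now {3, 9, 10}
Step 7: union(11, 1) -> merged; set of 11 now {1, 11, 12}
Step 8: union(4, 11) -> merged; set of 4 now {1, 4, 11, 12}
Step 9: union(2, 8) -> merged; set of 2 now {2, 7, 8, 13, 14}
Step 10: find(7) -> no change; set of 7 is {2, 7, 8, 13, 14}
Set of 13: {2, 7, 8, 13, 14}; 8 is a member.

Answer: yes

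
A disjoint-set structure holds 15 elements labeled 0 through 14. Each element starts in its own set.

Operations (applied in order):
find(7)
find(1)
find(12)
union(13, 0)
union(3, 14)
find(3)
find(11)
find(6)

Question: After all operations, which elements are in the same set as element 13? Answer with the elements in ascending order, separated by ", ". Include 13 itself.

Answer: 0, 13

Derivation:
Step 1: find(7) -> no change; set of 7 is {7}
Step 2: find(1) -> no change; set of 1 is {1}
Step 3: find(12) -> no change; set of 12 is {12}
Step 4: union(13, 0) -> merged; set of 13 now {0, 13}
Step 5: union(3, 14) -> merged; set of 3 now {3, 14}
Step 6: find(3) -> no change; set of 3 is {3, 14}
Step 7: find(11) -> no change; set of 11 is {11}
Step 8: find(6) -> no change; set of 6 is {6}
Component of 13: {0, 13}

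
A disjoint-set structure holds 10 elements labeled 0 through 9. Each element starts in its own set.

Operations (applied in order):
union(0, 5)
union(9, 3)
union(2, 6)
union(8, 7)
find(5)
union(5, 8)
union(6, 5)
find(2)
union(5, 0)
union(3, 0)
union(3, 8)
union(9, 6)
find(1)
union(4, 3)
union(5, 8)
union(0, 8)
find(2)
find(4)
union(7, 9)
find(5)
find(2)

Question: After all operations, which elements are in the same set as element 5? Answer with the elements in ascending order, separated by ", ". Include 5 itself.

Step 1: union(0, 5) -> merged; set of 0 now {0, 5}
Step 2: union(9, 3) -> merged; set of 9 now {3, 9}
Step 3: union(2, 6) -> merged; set of 2 now {2, 6}
Step 4: union(8, 7) -> merged; set of 8 now {7, 8}
Step 5: find(5) -> no change; set of 5 is {0, 5}
Step 6: union(5, 8) -> merged; set of 5 now {0, 5, 7, 8}
Step 7: union(6, 5) -> merged; set of 6 now {0, 2, 5, 6, 7, 8}
Step 8: find(2) -> no change; set of 2 is {0, 2, 5, 6, 7, 8}
Step 9: union(5, 0) -> already same set; set of 5 now {0, 2, 5, 6, 7, 8}
Step 10: union(3, 0) -> merged; set of 3 now {0, 2, 3, 5, 6, 7, 8, 9}
Step 11: union(3, 8) -> already same set; set of 3 now {0, 2, 3, 5, 6, 7, 8, 9}
Step 12: union(9, 6) -> already same set; set of 9 now {0, 2, 3, 5, 6, 7, 8, 9}
Step 13: find(1) -> no change; set of 1 is {1}
Step 14: union(4, 3) -> merged; set of 4 now {0, 2, 3, 4, 5, 6, 7, 8, 9}
Step 15: union(5, 8) -> already same set; set of 5 now {0, 2, 3, 4, 5, 6, 7, 8, 9}
Step 16: union(0, 8) -> already same set; set of 0 now {0, 2, 3, 4, 5, 6, 7, 8, 9}
Step 17: find(2) -> no change; set of 2 is {0, 2, 3, 4, 5, 6, 7, 8, 9}
Step 18: find(4) -> no change; set of 4 is {0, 2, 3, 4, 5, 6, 7, 8, 9}
Step 19: union(7, 9) -> already same set; set of 7 now {0, 2, 3, 4, 5, 6, 7, 8, 9}
Step 20: find(5) -> no change; set of 5 is {0, 2, 3, 4, 5, 6, 7, 8, 9}
Step 21: find(2) -> no change; set of 2 is {0, 2, 3, 4, 5, 6, 7, 8, 9}
Component of 5: {0, 2, 3, 4, 5, 6, 7, 8, 9}

Answer: 0, 2, 3, 4, 5, 6, 7, 8, 9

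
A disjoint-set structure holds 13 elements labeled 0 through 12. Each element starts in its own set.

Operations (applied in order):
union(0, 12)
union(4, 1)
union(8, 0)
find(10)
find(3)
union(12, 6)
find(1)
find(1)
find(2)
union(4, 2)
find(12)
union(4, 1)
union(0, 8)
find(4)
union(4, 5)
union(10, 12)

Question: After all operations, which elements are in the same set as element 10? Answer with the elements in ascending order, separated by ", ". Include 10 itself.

Answer: 0, 6, 8, 10, 12

Derivation:
Step 1: union(0, 12) -> merged; set of 0 now {0, 12}
Step 2: union(4, 1) -> merged; set of 4 now {1, 4}
Step 3: union(8, 0) -> merged; set of 8 now {0, 8, 12}
Step 4: find(10) -> no change; set of 10 is {10}
Step 5: find(3) -> no change; set of 3 is {3}
Step 6: union(12, 6) -> merged; set of 12 now {0, 6, 8, 12}
Step 7: find(1) -> no change; set of 1 is {1, 4}
Step 8: find(1) -> no change; set of 1 is {1, 4}
Step 9: find(2) -> no change; set of 2 is {2}
Step 10: union(4, 2) -> merged; set of 4 now {1, 2, 4}
Step 11: find(12) -> no change; set of 12 is {0, 6, 8, 12}
Step 12: union(4, 1) -> already same set; set of 4 now {1, 2, 4}
Step 13: union(0, 8) -> already same set; set of 0 now {0, 6, 8, 12}
Step 14: find(4) -> no change; set of 4 is {1, 2, 4}
Step 15: union(4, 5) -> merged; set of 4 now {1, 2, 4, 5}
Step 16: union(10, 12) -> merged; set of 10 now {0, 6, 8, 10, 12}
Component of 10: {0, 6, 8, 10, 12}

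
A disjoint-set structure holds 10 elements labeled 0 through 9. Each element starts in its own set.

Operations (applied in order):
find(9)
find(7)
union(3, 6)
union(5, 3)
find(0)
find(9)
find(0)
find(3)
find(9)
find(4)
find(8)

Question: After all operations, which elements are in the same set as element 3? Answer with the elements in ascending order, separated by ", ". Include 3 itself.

Answer: 3, 5, 6

Derivation:
Step 1: find(9) -> no change; set of 9 is {9}
Step 2: find(7) -> no change; set of 7 is {7}
Step 3: union(3, 6) -> merged; set of 3 now {3, 6}
Step 4: union(5, 3) -> merged; set of 5 now {3, 5, 6}
Step 5: find(0) -> no change; set of 0 is {0}
Step 6: find(9) -> no change; set of 9 is {9}
Step 7: find(0) -> no change; set of 0 is {0}
Step 8: find(3) -> no change; set of 3 is {3, 5, 6}
Step 9: find(9) -> no change; set of 9 is {9}
Step 10: find(4) -> no change; set of 4 is {4}
Step 11: find(8) -> no change; set of 8 is {8}
Component of 3: {3, 5, 6}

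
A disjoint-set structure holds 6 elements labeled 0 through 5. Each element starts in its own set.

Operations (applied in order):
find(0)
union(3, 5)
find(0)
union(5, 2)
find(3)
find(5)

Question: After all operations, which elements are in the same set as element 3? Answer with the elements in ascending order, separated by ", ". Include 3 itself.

Answer: 2, 3, 5

Derivation:
Step 1: find(0) -> no change; set of 0 is {0}
Step 2: union(3, 5) -> merged; set of 3 now {3, 5}
Step 3: find(0) -> no change; set of 0 is {0}
Step 4: union(5, 2) -> merged; set of 5 now {2, 3, 5}
Step 5: find(3) -> no change; set of 3 is {2, 3, 5}
Step 6: find(5) -> no change; set of 5 is {2, 3, 5}
Component of 3: {2, 3, 5}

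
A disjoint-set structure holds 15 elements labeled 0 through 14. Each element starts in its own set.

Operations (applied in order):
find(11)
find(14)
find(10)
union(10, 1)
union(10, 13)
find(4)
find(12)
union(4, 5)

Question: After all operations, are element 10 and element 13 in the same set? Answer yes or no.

Answer: yes

Derivation:
Step 1: find(11) -> no change; set of 11 is {11}
Step 2: find(14) -> no change; set of 14 is {14}
Step 3: find(10) -> no change; set of 10 is {10}
Step 4: union(10, 1) -> merged; set of 10 now {1, 10}
Step 5: union(10, 13) -> merged; set of 10 now {1, 10, 13}
Step 6: find(4) -> no change; set of 4 is {4}
Step 7: find(12) -> no change; set of 12 is {12}
Step 8: union(4, 5) -> merged; set of 4 now {4, 5}
Set of 10: {1, 10, 13}; 13 is a member.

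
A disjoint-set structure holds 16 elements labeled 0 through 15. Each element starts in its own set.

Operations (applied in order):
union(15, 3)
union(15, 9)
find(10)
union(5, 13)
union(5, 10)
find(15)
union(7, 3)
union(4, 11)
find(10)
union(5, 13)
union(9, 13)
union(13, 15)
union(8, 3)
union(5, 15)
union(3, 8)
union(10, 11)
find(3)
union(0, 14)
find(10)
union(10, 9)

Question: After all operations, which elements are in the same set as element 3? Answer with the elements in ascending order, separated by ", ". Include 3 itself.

Step 1: union(15, 3) -> merged; set of 15 now {3, 15}
Step 2: union(15, 9) -> merged; set of 15 now {3, 9, 15}
Step 3: find(10) -> no change; set of 10 is {10}
Step 4: union(5, 13) -> merged; set of 5 now {5, 13}
Step 5: union(5, 10) -> merged; set of 5 now {5, 10, 13}
Step 6: find(15) -> no change; set of 15 is {3, 9, 15}
Step 7: union(7, 3) -> merged; set of 7 now {3, 7, 9, 15}
Step 8: union(4, 11) -> merged; set of 4 now {4, 11}
Step 9: find(10) -> no change; set of 10 is {5, 10, 13}
Step 10: union(5, 13) -> already same set; set of 5 now {5, 10, 13}
Step 11: union(9, 13) -> merged; set of 9 now {3, 5, 7, 9, 10, 13, 15}
Step 12: union(13, 15) -> already same set; set of 13 now {3, 5, 7, 9, 10, 13, 15}
Step 13: union(8, 3) -> merged; set of 8 now {3, 5, 7, 8, 9, 10, 13, 15}
Step 14: union(5, 15) -> already same set; set of 5 now {3, 5, 7, 8, 9, 10, 13, 15}
Step 15: union(3, 8) -> already same set; set of 3 now {3, 5, 7, 8, 9, 10, 13, 15}
Step 16: union(10, 11) -> merged; set of 10 now {3, 4, 5, 7, 8, 9, 10, 11, 13, 15}
Step 17: find(3) -> no change; set of 3 is {3, 4, 5, 7, 8, 9, 10, 11, 13, 15}
Step 18: union(0, 14) -> merged; set of 0 now {0, 14}
Step 19: find(10) -> no change; set of 10 is {3, 4, 5, 7, 8, 9, 10, 11, 13, 15}
Step 20: union(10, 9) -> already same set; set of 10 now {3, 4, 5, 7, 8, 9, 10, 11, 13, 15}
Component of 3: {3, 4, 5, 7, 8, 9, 10, 11, 13, 15}

Answer: 3, 4, 5, 7, 8, 9, 10, 11, 13, 15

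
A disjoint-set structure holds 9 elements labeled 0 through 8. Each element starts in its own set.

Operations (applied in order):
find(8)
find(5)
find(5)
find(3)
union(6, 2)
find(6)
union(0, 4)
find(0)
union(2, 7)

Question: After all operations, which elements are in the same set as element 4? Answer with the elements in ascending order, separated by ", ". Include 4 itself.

Step 1: find(8) -> no change; set of 8 is {8}
Step 2: find(5) -> no change; set of 5 is {5}
Step 3: find(5) -> no change; set of 5 is {5}
Step 4: find(3) -> no change; set of 3 is {3}
Step 5: union(6, 2) -> merged; set of 6 now {2, 6}
Step 6: find(6) -> no change; set of 6 is {2, 6}
Step 7: union(0, 4) -> merged; set of 0 now {0, 4}
Step 8: find(0) -> no change; set of 0 is {0, 4}
Step 9: union(2, 7) -> merged; set of 2 now {2, 6, 7}
Component of 4: {0, 4}

Answer: 0, 4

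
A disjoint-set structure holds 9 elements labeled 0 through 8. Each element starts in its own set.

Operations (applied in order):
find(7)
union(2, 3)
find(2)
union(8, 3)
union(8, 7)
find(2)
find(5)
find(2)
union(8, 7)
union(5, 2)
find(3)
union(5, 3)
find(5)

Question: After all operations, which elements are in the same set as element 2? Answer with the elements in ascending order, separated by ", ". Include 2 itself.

Step 1: find(7) -> no change; set of 7 is {7}
Step 2: union(2, 3) -> merged; set of 2 now {2, 3}
Step 3: find(2) -> no change; set of 2 is {2, 3}
Step 4: union(8, 3) -> merged; set of 8 now {2, 3, 8}
Step 5: union(8, 7) -> merged; set of 8 now {2, 3, 7, 8}
Step 6: find(2) -> no change; set of 2 is {2, 3, 7, 8}
Step 7: find(5) -> no change; set of 5 is {5}
Step 8: find(2) -> no change; set of 2 is {2, 3, 7, 8}
Step 9: union(8, 7) -> already same set; set of 8 now {2, 3, 7, 8}
Step 10: union(5, 2) -> merged; set of 5 now {2, 3, 5, 7, 8}
Step 11: find(3) -> no change; set of 3 is {2, 3, 5, 7, 8}
Step 12: union(5, 3) -> already same set; set of 5 now {2, 3, 5, 7, 8}
Step 13: find(5) -> no change; set of 5 is {2, 3, 5, 7, 8}
Component of 2: {2, 3, 5, 7, 8}

Answer: 2, 3, 5, 7, 8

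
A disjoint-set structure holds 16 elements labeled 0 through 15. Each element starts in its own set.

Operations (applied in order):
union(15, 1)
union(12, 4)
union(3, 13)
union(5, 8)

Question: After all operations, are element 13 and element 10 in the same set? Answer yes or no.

Answer: no

Derivation:
Step 1: union(15, 1) -> merged; set of 15 now {1, 15}
Step 2: union(12, 4) -> merged; set of 12 now {4, 12}
Step 3: union(3, 13) -> merged; set of 3 now {3, 13}
Step 4: union(5, 8) -> merged; set of 5 now {5, 8}
Set of 13: {3, 13}; 10 is not a member.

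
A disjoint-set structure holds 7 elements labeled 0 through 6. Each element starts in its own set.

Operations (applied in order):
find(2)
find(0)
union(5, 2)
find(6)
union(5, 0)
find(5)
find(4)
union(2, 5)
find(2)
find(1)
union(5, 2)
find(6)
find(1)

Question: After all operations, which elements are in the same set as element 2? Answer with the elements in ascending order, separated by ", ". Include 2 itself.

Answer: 0, 2, 5

Derivation:
Step 1: find(2) -> no change; set of 2 is {2}
Step 2: find(0) -> no change; set of 0 is {0}
Step 3: union(5, 2) -> merged; set of 5 now {2, 5}
Step 4: find(6) -> no change; set of 6 is {6}
Step 5: union(5, 0) -> merged; set of 5 now {0, 2, 5}
Step 6: find(5) -> no change; set of 5 is {0, 2, 5}
Step 7: find(4) -> no change; set of 4 is {4}
Step 8: union(2, 5) -> already same set; set of 2 now {0, 2, 5}
Step 9: find(2) -> no change; set of 2 is {0, 2, 5}
Step 10: find(1) -> no change; set of 1 is {1}
Step 11: union(5, 2) -> already same set; set of 5 now {0, 2, 5}
Step 12: find(6) -> no change; set of 6 is {6}
Step 13: find(1) -> no change; set of 1 is {1}
Component of 2: {0, 2, 5}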